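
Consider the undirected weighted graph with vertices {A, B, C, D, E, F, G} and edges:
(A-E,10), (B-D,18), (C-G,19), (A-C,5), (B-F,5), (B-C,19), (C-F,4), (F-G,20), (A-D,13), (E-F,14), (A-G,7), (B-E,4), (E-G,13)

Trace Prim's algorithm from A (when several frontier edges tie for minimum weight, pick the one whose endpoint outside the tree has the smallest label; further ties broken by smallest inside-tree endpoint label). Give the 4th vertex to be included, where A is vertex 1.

B

Prim, starting at A.
Step 1: frontier [A-C 5, A-G 7, A-E 10, A-D 13] → take A-C (5); add C.
Step 2: frontier [A-G 7, A-E 10, A-D 13, C-F 4, B-C 19, C-G 19] → take C-F (4); add F.
Step 3: frontier [A-G 7, A-E 10, A-D 13, B-C 19, C-G 19, B-F 5, E-F 14, F-G 20] → take B-F (5); add B.
Step 4: frontier [A-G 7, A-E 10, A-D 13, B-E 4, B-D 18, C-G 19, E-F 14, F-G 20] → take B-E (4); add E.
Step 5: frontier [A-G 7, A-D 13, B-D 18, C-G 19, E-G 13, F-G 20] → take A-G (7); add G.
Step 6: frontier [A-D 13, B-D 18] → take A-D (13); add D.
Vertex order: A, C, F, B, E, G, D. The 4th vertex is B.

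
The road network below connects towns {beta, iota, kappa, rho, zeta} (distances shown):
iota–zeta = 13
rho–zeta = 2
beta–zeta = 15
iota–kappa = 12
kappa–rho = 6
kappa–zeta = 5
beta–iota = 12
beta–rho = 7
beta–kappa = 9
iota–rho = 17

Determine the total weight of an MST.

26

Prim's algorithm from zeta:
Step 1: cheapest edge leaving the tree is rho–zeta (2); add rho.
Step 2: cheapest edge leaving the tree is kappa–zeta (5); add kappa.
Step 3: cheapest edge leaving the tree is beta–rho (7); add beta.
Step 4: cheapest edge leaving the tree is beta–iota (12); add iota.
MST edges: rho–zeta, kappa–zeta, beta–rho, beta–iota; total weight 2+5+7+12 = 26.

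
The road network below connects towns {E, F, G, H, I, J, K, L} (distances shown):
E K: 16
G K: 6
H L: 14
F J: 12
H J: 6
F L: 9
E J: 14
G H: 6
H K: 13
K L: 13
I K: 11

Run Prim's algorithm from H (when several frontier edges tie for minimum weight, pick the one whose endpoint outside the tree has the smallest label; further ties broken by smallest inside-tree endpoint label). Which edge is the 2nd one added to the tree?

H-J

Prim, starting at H.
Step 1: cheapest edge leaving the tree is G H (6); add G.
Step 2: cheapest edge leaving the tree is H J (6); add J.
Step 3: cheapest edge leaving the tree is G K (6); add K.
Step 4: cheapest edge leaving the tree is I K (11); add I.
Step 5: cheapest edge leaving the tree is F J (12); add F.
Step 6: cheapest edge leaving the tree is F L (9); add L.
Step 7: cheapest edge leaving the tree is E J (14); add E.
The 2nd edge added is H J.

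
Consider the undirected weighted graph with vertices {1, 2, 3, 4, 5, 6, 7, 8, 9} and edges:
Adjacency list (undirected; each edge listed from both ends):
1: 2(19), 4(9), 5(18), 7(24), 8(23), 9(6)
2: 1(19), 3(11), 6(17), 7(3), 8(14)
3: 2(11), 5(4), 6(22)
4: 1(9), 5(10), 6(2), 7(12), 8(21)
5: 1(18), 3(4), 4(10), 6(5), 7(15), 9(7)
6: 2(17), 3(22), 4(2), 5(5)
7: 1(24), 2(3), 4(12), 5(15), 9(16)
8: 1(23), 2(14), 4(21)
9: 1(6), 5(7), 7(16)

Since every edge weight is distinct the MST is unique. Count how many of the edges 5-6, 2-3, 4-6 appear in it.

Kruskal: consider edges lightest-first.
4-6 (2): add — endpoints in different components.
2-7 (3): add — endpoints in different components.
3-5 (4): add — endpoints in different components.
5-6 (5): add — endpoints in different components.
1-9 (6): add — endpoints in different components.
5-9 (7): add — endpoints in different components.
1-4 (9): skip — 1 and 4 already connected.
4-5 (10): skip — 4 and 5 already connected.
2-3 (11): add — endpoints in different components.
4-7 (12): skip — 4 and 7 already connected.
2-8 (14): add — endpoints in different components.
MST edge set: {4-6, 2-7, 3-5, 5-6, 1-9, 5-9, 2-3, 2-8}.
Of the listed edges, {5-6, 2-3, 4-6} are in the MST → 3.

3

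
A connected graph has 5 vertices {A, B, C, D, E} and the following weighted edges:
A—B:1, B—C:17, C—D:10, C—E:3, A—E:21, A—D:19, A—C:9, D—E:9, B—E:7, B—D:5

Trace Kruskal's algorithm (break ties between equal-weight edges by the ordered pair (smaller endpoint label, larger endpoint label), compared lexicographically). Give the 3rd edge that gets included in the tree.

Sort edges by weight, then run Kruskal:
A—B (1): add — endpoints in different components.
C—E (3): add — endpoints in different components.
B—D (5): add — endpoints in different components.
B—E (7): add — endpoints in different components.
The 3rd edge added is B—D.

B-D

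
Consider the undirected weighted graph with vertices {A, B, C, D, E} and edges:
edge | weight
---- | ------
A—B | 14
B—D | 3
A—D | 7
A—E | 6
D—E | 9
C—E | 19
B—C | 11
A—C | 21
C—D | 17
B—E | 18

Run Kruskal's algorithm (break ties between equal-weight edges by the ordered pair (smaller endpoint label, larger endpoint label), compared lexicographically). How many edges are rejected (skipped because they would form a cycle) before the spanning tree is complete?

Kruskal's algorithm — process edges by increasing weight (ties by edge label):
B—D (3): add. Components now {A} {B,D} {C} {E}
A—E (6): add. Components now {A,E} {B,D} {C}
A—D (7): add. Components now {A,B,D,E} {C}
D—E (9): skip — D and E already connected.
B—C (11): add. Components now {A,B,C,D,E}
Edges rejected before the tree was complete: 1.

1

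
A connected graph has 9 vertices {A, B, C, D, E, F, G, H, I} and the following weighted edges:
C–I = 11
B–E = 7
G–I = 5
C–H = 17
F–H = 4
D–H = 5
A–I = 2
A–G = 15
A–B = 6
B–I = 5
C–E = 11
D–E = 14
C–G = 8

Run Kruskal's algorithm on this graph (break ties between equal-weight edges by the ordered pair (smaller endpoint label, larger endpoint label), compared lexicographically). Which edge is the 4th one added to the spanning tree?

D-H

Sort edges by weight, then run Kruskal:
A–I (2): add — endpoints in different components.
F–H (4): add — endpoints in different components.
B–I (5): add — endpoints in different components.
D–H (5): add — endpoints in different components.
G–I (5): add — endpoints in different components.
A–B (6): skip — A and B already connected.
B–E (7): add — endpoints in different components.
C–G (8): add — endpoints in different components.
C–E (11): skip — C and E already connected.
C–I (11): skip — C and I already connected.
D–E (14): add — endpoints in different components.
The 4th edge added is D–H.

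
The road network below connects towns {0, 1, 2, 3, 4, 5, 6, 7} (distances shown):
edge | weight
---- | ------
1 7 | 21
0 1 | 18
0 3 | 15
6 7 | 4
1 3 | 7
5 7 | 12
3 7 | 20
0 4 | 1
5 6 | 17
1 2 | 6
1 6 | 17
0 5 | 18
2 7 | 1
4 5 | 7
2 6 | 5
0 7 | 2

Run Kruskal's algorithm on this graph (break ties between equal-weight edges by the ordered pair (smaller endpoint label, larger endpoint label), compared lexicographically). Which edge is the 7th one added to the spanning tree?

4-5

Kruskal's algorithm — process edges by increasing weight (ties by edge label):
0 4 (1): add — endpoints in different components.
2 7 (1): add — endpoints in different components.
0 7 (2): add — endpoints in different components.
6 7 (4): add — endpoints in different components.
2 6 (5): skip — 2 and 6 already connected.
1 2 (6): add — endpoints in different components.
1 3 (7): add — endpoints in different components.
4 5 (7): add — endpoints in different components.
The 7th edge added is 4 5.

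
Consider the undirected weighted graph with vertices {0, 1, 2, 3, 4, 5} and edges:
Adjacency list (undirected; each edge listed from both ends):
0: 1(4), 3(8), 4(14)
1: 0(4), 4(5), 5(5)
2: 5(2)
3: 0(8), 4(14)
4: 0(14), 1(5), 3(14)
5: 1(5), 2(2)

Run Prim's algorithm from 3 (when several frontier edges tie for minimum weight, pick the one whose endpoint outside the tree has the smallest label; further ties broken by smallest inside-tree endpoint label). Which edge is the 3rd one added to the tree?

Prim's algorithm from 3:
Step 1: frontier [0—3 8, 3—4 14] → take 0—3 (8); add 0.
Step 2: frontier [0—1 4, 0—4 14, 3—4 14] → take 0—1 (4); add 1.
Step 3: frontier [0—4 14, 1—4 5, 1—5 5, 3—4 14] → take 1—4 (5); add 4.
Step 4: frontier [1—5 5] → take 1—5 (5); add 5.
Step 5: frontier [2—5 2] → take 2—5 (2); add 2.
The 3rd edge added is 1—4.

1-4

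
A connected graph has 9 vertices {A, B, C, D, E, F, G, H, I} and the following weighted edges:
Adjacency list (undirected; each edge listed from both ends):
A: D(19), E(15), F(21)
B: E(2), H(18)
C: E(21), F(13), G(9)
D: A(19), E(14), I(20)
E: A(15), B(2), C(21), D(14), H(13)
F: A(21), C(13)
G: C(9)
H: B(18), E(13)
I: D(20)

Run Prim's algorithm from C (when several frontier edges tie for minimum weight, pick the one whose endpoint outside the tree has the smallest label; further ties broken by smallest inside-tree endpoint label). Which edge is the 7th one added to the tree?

D-E

Grow the tree from C using Prim:
Step 1: cheapest edge leaving the tree is C—G (9); add G.
Step 2: cheapest edge leaving the tree is C—F (13); add F.
Step 3: cheapest edge leaving the tree is A—F (21); add A.
Step 4: cheapest edge leaving the tree is A—E (15); add E.
Step 5: cheapest edge leaving the tree is B—E (2); add B.
Step 6: cheapest edge leaving the tree is E—H (13); add H.
Step 7: cheapest edge leaving the tree is D—E (14); add D.
Step 8: cheapest edge leaving the tree is D—I (20); add I.
The 7th edge added is D—E.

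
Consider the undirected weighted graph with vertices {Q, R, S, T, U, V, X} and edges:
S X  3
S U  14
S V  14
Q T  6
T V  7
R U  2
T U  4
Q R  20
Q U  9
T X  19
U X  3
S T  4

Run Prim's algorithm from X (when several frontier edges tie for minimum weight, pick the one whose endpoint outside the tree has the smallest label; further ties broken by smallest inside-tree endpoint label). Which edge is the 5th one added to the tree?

Q-T

Prim, starting at X.
Step 1: cheapest edge leaving the tree is S X (3); add S.
Step 2: cheapest edge leaving the tree is U X (3); add U.
Step 3: cheapest edge leaving the tree is R U (2); add R.
Step 4: cheapest edge leaving the tree is S T (4); add T.
Step 5: cheapest edge leaving the tree is Q T (6); add Q.
Step 6: cheapest edge leaving the tree is T V (7); add V.
The 5th edge added is Q T.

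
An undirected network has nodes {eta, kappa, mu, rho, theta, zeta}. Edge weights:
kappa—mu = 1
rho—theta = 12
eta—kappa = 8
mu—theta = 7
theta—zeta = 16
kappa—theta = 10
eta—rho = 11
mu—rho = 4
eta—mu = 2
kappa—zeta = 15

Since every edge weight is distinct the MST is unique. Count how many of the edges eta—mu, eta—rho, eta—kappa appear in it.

1

Sort edges by weight, then run Kruskal:
kappa—mu (1): add — endpoints in different components.
eta—mu (2): add — endpoints in different components.
mu—rho (4): add — endpoints in different components.
mu—theta (7): add — endpoints in different components.
eta—kappa (8): skip — kappa and eta already connected.
kappa—theta (10): skip — kappa and theta already connected.
eta—rho (11): skip — rho and eta already connected.
rho—theta (12): skip — rho and theta already connected.
kappa—zeta (15): add — endpoints in different components.
MST edge set: {kappa—mu, eta—mu, mu—rho, mu—theta, kappa—zeta}.
Of the listed edges, {eta—mu} are in the MST → 1.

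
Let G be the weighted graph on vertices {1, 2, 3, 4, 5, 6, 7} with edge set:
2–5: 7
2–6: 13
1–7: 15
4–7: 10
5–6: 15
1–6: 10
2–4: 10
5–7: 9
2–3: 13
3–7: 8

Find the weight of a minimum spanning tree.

57

Sort edges by weight, then run Kruskal:
2–5 (7): add — endpoints in different components.
3–7 (8): add — endpoints in different components.
5–7 (9): add — endpoints in different components.
1–6 (10): add — endpoints in different components.
2–4 (10): add — endpoints in different components.
4–7 (10): skip — 4 and 7 already connected.
2–3 (13): skip — 2 and 3 already connected.
2–6 (13): add — endpoints in different components.
MST edges: 2–5, 3–7, 5–7, 1–6, 2–4, 2–6; total weight 7+8+9+10+10+13 = 57.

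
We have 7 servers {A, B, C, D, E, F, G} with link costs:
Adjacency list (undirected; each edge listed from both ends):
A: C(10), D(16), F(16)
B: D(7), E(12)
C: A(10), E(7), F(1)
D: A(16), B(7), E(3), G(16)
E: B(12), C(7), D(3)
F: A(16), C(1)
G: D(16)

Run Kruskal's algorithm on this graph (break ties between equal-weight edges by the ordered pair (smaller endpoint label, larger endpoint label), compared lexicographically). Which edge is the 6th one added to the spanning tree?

D-G

Kruskal: consider edges lightest-first.
C–F (1): add. Components now {A} {B} {C,F} {D} {E} {G}
D–E (3): add. Components now {A} {B} {C,F} {D,E} {G}
B–D (7): add. Components now {A} {B,D,E} {C,F} {G}
C–E (7): add. Components now {A} {B,C,D,E,F} {G}
A–C (10): add. Components now {A,B,C,D,E,F} {G}
B–E (12): skip — B and E already connected.
A–D (16): skip — A and D already connected.
A–F (16): skip — A and F already connected.
D–G (16): add. Components now {A,B,C,D,E,F,G}
The 6th edge added is D–G.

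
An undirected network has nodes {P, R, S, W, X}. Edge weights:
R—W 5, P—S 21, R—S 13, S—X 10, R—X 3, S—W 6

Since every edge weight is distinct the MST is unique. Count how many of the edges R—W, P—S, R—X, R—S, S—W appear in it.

4

Kruskal: consider edges lightest-first.
R—X (3): add. Components now {R,X} {S} {W} {P}
R—W (5): add. Components now {R,W,X} {S} {P}
S—W (6): add. Components now {R,S,W,X} {P}
S—X (10): skip — X and S already connected.
R—S (13): skip — R and S already connected.
P—S (21): add. Components now {P,R,S,W,X}
MST edge set: {R—X, R—W, S—W, P—S}.
Of the listed edges, {R—W, P—S, R—X, S—W} are in the MST → 4.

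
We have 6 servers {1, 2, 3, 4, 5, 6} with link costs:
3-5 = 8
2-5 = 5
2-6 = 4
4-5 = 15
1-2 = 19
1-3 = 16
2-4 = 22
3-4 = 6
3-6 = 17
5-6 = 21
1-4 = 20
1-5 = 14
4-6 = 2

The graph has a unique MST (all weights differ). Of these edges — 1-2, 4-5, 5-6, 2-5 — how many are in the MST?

1

Kruskal's algorithm — process edges by increasing weight (ties by edge label):
4-6 (2): add — endpoints in different components.
2-6 (4): add — endpoints in different components.
2-5 (5): add — endpoints in different components.
3-4 (6): add — endpoints in different components.
3-5 (8): skip — 3 and 5 already connected.
1-5 (14): add — endpoints in different components.
MST edge set: {4-6, 2-6, 2-5, 3-4, 1-5}.
Of the listed edges, {2-5} are in the MST → 1.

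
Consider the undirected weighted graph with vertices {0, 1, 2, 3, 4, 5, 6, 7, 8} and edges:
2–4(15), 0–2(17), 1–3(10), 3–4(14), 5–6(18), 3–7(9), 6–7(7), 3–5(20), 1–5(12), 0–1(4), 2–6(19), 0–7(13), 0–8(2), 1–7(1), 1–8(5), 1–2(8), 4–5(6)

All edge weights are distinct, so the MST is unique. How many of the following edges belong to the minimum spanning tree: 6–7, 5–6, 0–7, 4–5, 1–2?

Kruskal: consider edges lightest-first.
1–7 (1): add — endpoints in different components.
0–8 (2): add — endpoints in different components.
0–1 (4): add — endpoints in different components.
1–8 (5): skip — 1 and 8 already connected.
4–5 (6): add — endpoints in different components.
6–7 (7): add — endpoints in different components.
1–2 (8): add — endpoints in different components.
3–7 (9): add — endpoints in different components.
1–3 (10): skip — 1 and 3 already connected.
1–5 (12): add — endpoints in different components.
MST edge set: {1–7, 0–8, 0–1, 4–5, 6–7, 1–2, 3–7, 1–5}.
Of the listed edges, {6–7, 4–5, 1–2} are in the MST → 3.

3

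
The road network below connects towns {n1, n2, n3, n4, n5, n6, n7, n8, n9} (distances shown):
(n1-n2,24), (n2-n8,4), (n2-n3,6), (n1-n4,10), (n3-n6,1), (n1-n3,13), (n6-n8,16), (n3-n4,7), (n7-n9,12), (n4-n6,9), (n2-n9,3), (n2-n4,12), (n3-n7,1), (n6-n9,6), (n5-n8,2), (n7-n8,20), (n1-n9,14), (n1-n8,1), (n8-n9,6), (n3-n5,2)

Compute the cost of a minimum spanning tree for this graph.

Prim's algorithm from n1:
Step 1: cheapest edge leaving the tree is n1-n8 (1); add n8.
Step 2: cheapest edge leaving the tree is n5-n8 (2); add n5.
Step 3: cheapest edge leaving the tree is n3-n5 (2); add n3.
Step 4: cheapest edge leaving the tree is n3-n6 (1); add n6.
Step 5: cheapest edge leaving the tree is n3-n7 (1); add n7.
Step 6: cheapest edge leaving the tree is n2-n8 (4); add n2.
Step 7: cheapest edge leaving the tree is n2-n9 (3); add n9.
Step 8: cheapest edge leaving the tree is n3-n4 (7); add n4.
MST edges: n1-n8, n5-n8, n3-n5, n3-n6, n3-n7, n2-n8, n2-n9, n3-n4; total weight 1+2+2+1+1+4+3+7 = 21.

21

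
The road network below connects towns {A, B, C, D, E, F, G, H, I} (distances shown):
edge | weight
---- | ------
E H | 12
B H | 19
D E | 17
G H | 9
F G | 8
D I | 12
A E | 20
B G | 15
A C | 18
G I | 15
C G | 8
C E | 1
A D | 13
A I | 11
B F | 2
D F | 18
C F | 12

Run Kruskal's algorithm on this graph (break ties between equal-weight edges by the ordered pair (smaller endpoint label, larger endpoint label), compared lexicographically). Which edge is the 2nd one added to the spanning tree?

Kruskal's algorithm — process edges by increasing weight (ties by edge label):
C E (1): add — endpoints in different components.
B F (2): add — endpoints in different components.
C G (8): add — endpoints in different components.
F G (8): add — endpoints in different components.
G H (9): add — endpoints in different components.
A I (11): add — endpoints in different components.
C F (12): skip — C and F already connected.
D I (12): add — endpoints in different components.
E H (12): skip — E and H already connected.
A D (13): skip — A and D already connected.
B G (15): skip — B and G already connected.
G I (15): add — endpoints in different components.
The 2nd edge added is B F.

B-F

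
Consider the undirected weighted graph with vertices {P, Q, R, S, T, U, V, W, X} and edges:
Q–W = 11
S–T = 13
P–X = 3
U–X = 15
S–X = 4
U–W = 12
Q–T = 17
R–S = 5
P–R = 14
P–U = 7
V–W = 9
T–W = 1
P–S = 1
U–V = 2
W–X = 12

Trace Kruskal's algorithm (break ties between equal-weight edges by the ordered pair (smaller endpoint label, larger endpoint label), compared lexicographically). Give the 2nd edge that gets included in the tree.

T-W

Kruskal: consider edges lightest-first.
P–S (1): add — endpoints in different components.
T–W (1): add — endpoints in different components.
U–V (2): add — endpoints in different components.
P–X (3): add — endpoints in different components.
S–X (4): skip — X and S already connected.
R–S (5): add — endpoints in different components.
P–U (7): add — endpoints in different components.
V–W (9): add — endpoints in different components.
Q–W (11): add — endpoints in different components.
The 2nd edge added is T–W.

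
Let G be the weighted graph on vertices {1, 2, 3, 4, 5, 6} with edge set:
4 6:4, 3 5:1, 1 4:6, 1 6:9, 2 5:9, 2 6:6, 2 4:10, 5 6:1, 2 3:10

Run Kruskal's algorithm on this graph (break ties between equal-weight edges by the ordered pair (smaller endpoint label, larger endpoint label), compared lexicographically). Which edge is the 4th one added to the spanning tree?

1-4

Kruskal's algorithm — process edges by increasing weight (ties by edge label):
3 5 (1): add — endpoints in different components.
5 6 (1): add — endpoints in different components.
4 6 (4): add — endpoints in different components.
1 4 (6): add — endpoints in different components.
2 6 (6): add — endpoints in different components.
The 4th edge added is 1 4.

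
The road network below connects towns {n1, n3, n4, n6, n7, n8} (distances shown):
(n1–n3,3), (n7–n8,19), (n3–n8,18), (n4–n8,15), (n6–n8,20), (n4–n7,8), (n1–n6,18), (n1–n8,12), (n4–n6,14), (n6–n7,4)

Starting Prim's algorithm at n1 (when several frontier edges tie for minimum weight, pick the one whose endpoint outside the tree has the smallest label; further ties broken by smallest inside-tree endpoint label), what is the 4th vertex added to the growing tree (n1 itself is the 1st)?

n4

Grow the tree from n1 using Prim:
Step 1: cheapest edge leaving the tree is n1–n3 (3); add n3.
Step 2: cheapest edge leaving the tree is n1–n8 (12); add n8.
Step 3: cheapest edge leaving the tree is n4–n8 (15); add n4.
Step 4: cheapest edge leaving the tree is n4–n7 (8); add n7.
Step 5: cheapest edge leaving the tree is n6–n7 (4); add n6.
Vertex order: n1, n3, n8, n4, n7, n6. The 4th vertex is n4.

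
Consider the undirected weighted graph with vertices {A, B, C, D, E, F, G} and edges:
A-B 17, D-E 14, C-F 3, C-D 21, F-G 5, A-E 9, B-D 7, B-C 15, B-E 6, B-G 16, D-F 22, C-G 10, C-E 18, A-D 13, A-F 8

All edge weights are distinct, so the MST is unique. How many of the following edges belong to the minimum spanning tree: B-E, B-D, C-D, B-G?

Sort edges by weight, then run Kruskal:
C-F (3): add. Components now {A} {B} {C,F} {D} {E} {G}
F-G (5): add. Components now {A} {B} {C,F,G} {D} {E}
B-E (6): add. Components now {A} {B,E} {C,F,G} {D}
B-D (7): add. Components now {A} {B,D,E} {C,F,G}
A-F (8): add. Components now {A,C,F,G} {B,D,E}
A-E (9): add. Components now {A,B,C,D,E,F,G}
MST edge set: {C-F, F-G, B-E, B-D, A-F, A-E}.
Of the listed edges, {B-E, B-D} are in the MST → 2.

2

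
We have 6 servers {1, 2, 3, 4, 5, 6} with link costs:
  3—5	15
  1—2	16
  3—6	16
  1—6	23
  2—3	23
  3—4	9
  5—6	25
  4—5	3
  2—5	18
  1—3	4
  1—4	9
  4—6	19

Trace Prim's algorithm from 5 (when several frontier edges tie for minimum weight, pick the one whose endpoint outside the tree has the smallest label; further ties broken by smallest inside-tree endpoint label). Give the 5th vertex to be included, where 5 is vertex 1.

Prim, starting at 5.
Step 1: frontier [4—5 3, 3—5 15, 2—5 18, 5—6 25] → take 4—5 (3); add 4.
Step 2: frontier [1—4 9, 3—4 9, 4—6 19, 3—5 15, 2—5 18, 5—6 25] → take 1—4 (9); add 1.
Step 3: frontier [1—3 4, 1—2 16, 1—6 23, 3—4 9, 4—6 19, 3—5 15, 2—5 18, 5—6 25] → take 1—3 (4); add 3.
Step 4: frontier [1—2 16, 1—6 23, 3—6 16, 2—3 23, 4—6 19, 2—5 18, 5—6 25] → take 1—2 (16); add 2.
Step 5: frontier [1—6 23, 3—6 16, 4—6 19, 5—6 25] → take 3—6 (16); add 6.
Vertex order: 5, 4, 1, 3, 2, 6. The 5th vertex is 2.

2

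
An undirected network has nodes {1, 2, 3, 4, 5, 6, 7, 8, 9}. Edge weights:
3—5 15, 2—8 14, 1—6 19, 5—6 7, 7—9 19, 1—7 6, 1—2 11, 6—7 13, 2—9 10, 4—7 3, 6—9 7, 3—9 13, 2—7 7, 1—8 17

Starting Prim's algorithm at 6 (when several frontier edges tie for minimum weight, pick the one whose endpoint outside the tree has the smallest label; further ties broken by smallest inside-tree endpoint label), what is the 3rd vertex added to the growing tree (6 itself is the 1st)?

Prim, starting at 6.
Step 1: frontier [5—6 7, 6—9 7, 6—7 13, 1—6 19] → take 5—6 (7); add 5.
Step 2: frontier [3—5 15, 6—9 7, 6—7 13, 1—6 19] → take 6—9 (7); add 9.
Step 3: frontier [3—5 15, 6—7 13, 1—6 19, 2—9 10, 3—9 13, 7—9 19] → take 2—9 (10); add 2.
Step 4: frontier [2—7 7, 1—2 11, 2—8 14, 3—5 15, 6—7 13, 1—6 19, 3—9 13, 7—9 19] → take 2—7 (7); add 7.
Step 5: frontier [1—2 11, 2—8 14, 3—5 15, 1—6 19, 4—7 3, 1—7 6, 3—9 13] → take 4—7 (3); add 4.
Step 6: frontier [1—2 11, 2—8 14, 3—5 15, 1—6 19, 1—7 6, 3—9 13] → take 1—7 (6); add 1.
Step 7: frontier [1—8 17, 2—8 14, 3—5 15, 3—9 13] → take 3—9 (13); add 3.
Step 8: frontier [1—8 17, 2—8 14] → take 2—8 (14); add 8.
Vertex order: 6, 5, 9, 2, 7, 4, 1, 3, 8. The 3rd vertex is 9.

9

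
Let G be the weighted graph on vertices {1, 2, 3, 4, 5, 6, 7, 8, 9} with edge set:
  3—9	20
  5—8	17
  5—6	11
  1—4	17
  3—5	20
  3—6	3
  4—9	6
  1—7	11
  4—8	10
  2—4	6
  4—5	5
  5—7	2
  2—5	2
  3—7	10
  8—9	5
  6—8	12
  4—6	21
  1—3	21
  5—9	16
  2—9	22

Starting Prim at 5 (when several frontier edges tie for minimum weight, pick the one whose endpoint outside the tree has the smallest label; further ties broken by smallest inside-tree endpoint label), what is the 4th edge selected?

4-9

Prim's algorithm from 5:
Step 1: cheapest edge leaving the tree is 2—5 (2); add 2.
Step 2: cheapest edge leaving the tree is 5—7 (2); add 7.
Step 3: cheapest edge leaving the tree is 4—5 (5); add 4.
Step 4: cheapest edge leaving the tree is 4—9 (6); add 9.
Step 5: cheapest edge leaving the tree is 8—9 (5); add 8.
Step 6: cheapest edge leaving the tree is 3—7 (10); add 3.
Step 7: cheapest edge leaving the tree is 3—6 (3); add 6.
Step 8: cheapest edge leaving the tree is 1—7 (11); add 1.
The 4th edge added is 4—9.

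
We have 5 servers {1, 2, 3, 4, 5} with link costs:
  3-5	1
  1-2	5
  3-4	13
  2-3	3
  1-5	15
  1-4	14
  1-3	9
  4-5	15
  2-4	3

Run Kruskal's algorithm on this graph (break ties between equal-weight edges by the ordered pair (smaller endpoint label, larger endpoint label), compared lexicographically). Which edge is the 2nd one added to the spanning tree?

2-3

Kruskal's algorithm — process edges by increasing weight (ties by edge label):
3-5 (1): add — endpoints in different components.
2-3 (3): add — endpoints in different components.
2-4 (3): add — endpoints in different components.
1-2 (5): add — endpoints in different components.
The 2nd edge added is 2-3.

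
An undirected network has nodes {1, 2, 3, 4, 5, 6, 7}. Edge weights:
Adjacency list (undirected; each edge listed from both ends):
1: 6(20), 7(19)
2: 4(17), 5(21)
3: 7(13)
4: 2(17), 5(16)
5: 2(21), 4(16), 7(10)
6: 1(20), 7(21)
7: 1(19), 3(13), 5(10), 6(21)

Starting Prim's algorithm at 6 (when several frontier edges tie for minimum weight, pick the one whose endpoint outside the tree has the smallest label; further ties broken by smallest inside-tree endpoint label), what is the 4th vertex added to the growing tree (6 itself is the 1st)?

Grow the tree from 6 using Prim:
Step 1: frontier [1–6 20, 6–7 21] → take 1–6 (20); add 1.
Step 2: frontier [1–7 19, 6–7 21] → take 1–7 (19); add 7.
Step 3: frontier [5–7 10, 3–7 13] → take 5–7 (10); add 5.
Step 4: frontier [4–5 16, 2–5 21, 3–7 13] → take 3–7 (13); add 3.
Step 5: frontier [4–5 16, 2–5 21] → take 4–5 (16); add 4.
Step 6: frontier [2–4 17, 2–5 21] → take 2–4 (17); add 2.
Vertex order: 6, 1, 7, 5, 3, 4, 2. The 4th vertex is 5.

5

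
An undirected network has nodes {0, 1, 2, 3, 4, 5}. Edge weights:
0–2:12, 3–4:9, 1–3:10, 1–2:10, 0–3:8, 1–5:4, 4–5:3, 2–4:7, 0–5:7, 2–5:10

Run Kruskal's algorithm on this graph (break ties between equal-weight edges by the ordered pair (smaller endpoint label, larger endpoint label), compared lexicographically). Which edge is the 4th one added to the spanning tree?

Kruskal: consider edges lightest-first.
4–5 (3): add — endpoints in different components.
1–5 (4): add — endpoints in different components.
0–5 (7): add — endpoints in different components.
2–4 (7): add — endpoints in different components.
0–3 (8): add — endpoints in different components.
The 4th edge added is 2–4.

2-4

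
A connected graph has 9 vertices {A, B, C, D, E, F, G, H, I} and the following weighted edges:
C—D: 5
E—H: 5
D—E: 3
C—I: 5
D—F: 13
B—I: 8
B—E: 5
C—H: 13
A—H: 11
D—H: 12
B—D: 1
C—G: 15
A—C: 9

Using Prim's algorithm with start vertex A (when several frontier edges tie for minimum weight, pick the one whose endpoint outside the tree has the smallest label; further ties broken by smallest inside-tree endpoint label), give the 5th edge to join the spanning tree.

Prim, starting at A.
Step 1: frontier [A—C 9, A—H 11] → take A—C (9); add C.
Step 2: frontier [A—H 11, C—D 5, C—I 5, C—H 13, C—G 15] → take C—D (5); add D.
Step 3: frontier [A—H 11, C—I 5, C—H 13, C—G 15, B—D 1, D—E 3, D—H 12, D—F 13] → take B—D (1); add B.
Step 4: frontier [A—H 11, B—E 5, B—I 8, C—I 5, C—H 13, C—G 15, D—E 3, D—H 12, D—F 13] → take D—E (3); add E.
Step 5: frontier [A—H 11, B—I 8, C—I 5, C—H 13, C—G 15, D—H 12, D—F 13, E—H 5] → take E—H (5); add H.
Step 6: frontier [B—I 8, C—I 5, C—G 15, D—F 13] → take C—I (5); add I.
Step 7: frontier [C—G 15, D—F 13] → take D—F (13); add F.
Step 8: frontier [C—G 15] → take C—G (15); add G.
The 5th edge added is E—H.

E-H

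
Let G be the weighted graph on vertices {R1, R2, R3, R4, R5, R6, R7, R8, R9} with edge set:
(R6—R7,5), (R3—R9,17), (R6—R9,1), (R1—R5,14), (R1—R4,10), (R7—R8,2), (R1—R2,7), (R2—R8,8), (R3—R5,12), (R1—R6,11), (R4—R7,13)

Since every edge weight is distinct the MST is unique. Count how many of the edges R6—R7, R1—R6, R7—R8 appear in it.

2

Sort edges by weight, then run Kruskal:
R6—R9 (1): add — endpoints in different components.
R7—R8 (2): add — endpoints in different components.
R6—R7 (5): add — endpoints in different components.
R1—R2 (7): add — endpoints in different components.
R2—R8 (8): add — endpoints in different components.
R1—R4 (10): add — endpoints in different components.
R1—R6 (11): skip — R6 and R1 already connected.
R3—R5 (12): add — endpoints in different components.
R4—R7 (13): skip — R7 and R4 already connected.
R1—R5 (14): add — endpoints in different components.
MST edge set: {R6—R9, R7—R8, R6—R7, R1—R2, R2—R8, R1—R4, R3—R5, R1—R5}.
Of the listed edges, {R6—R7, R7—R8} are in the MST → 2.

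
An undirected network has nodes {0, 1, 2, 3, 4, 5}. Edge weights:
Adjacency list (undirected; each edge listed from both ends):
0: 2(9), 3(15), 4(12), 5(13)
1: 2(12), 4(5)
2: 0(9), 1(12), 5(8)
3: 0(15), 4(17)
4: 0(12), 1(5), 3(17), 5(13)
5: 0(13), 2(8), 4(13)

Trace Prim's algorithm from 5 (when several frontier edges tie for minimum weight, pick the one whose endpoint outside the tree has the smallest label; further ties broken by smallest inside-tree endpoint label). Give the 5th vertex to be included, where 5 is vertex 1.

Prim's algorithm from 5:
Step 1: cheapest edge leaving the tree is 2—5 (8); add 2.
Step 2: cheapest edge leaving the tree is 0—2 (9); add 0.
Step 3: cheapest edge leaving the tree is 1—2 (12); add 1.
Step 4: cheapest edge leaving the tree is 1—4 (5); add 4.
Step 5: cheapest edge leaving the tree is 0—3 (15); add 3.
Vertex order: 5, 2, 0, 1, 4, 3. The 5th vertex is 4.

4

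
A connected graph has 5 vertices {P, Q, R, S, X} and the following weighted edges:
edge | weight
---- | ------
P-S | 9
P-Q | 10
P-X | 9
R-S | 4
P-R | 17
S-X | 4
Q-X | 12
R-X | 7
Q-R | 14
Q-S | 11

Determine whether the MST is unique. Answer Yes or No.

No

Sort edges by weight, then run Kruskal:
R-S (4): add. Components now {X} {R,S} {Q} {P}
S-X (4): add. Components now {R,S,X} {Q} {P}
R-X (7): skip — X and R already connected.
P-S (9): add. Components now {P,R,S,X} {Q}
P-X (9): skip — X and P already connected.
P-Q (10): add. Components now {P,Q,R,S,X}
Non-tree edge P-X has weight 9, equal to the heaviest edge on its tree cycle — swapping gives another MST of the same weight. Not unique.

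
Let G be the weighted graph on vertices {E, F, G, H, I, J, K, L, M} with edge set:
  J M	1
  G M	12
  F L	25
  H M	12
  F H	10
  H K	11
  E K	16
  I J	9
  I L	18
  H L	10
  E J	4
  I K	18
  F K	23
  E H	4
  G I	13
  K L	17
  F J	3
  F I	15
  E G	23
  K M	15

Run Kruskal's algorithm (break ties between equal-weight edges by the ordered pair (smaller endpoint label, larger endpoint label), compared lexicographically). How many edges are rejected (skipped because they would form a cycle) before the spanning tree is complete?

Sort edges by weight, then run Kruskal:
J M (1): add — endpoints in different components.
F J (3): add — endpoints in different components.
E H (4): add — endpoints in different components.
E J (4): add — endpoints in different components.
I J (9): add — endpoints in different components.
F H (10): skip — F and H already connected.
H L (10): add — endpoints in different components.
H K (11): add — endpoints in different components.
G M (12): add — endpoints in different components.
Edges rejected before the tree was complete: 1.

1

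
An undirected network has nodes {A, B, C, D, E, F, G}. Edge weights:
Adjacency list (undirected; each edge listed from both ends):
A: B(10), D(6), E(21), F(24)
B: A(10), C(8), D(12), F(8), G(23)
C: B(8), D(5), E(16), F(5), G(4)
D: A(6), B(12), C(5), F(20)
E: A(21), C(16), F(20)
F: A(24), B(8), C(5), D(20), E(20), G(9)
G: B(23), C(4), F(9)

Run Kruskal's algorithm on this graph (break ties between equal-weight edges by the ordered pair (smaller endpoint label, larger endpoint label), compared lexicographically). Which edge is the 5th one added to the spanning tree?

B-C

Sort edges by weight, then run Kruskal:
C–G (4): add. Components now {A} {B} {C,G} {D} {E} {F}
C–D (5): add. Components now {A} {B} {C,D,G} {E} {F}
C–F (5): add. Components now {A} {B} {C,D,F,G} {E}
A–D (6): add. Components now {A,C,D,F,G} {B} {E}
B–C (8): add. Components now {A,B,C,D,F,G} {E}
B–F (8): skip — B and F already connected.
F–G (9): skip — F and G already connected.
A–B (10): skip — A and B already connected.
B–D (12): skip — B and D already connected.
C–E (16): add. Components now {A,B,C,D,E,F,G}
The 5th edge added is B–C.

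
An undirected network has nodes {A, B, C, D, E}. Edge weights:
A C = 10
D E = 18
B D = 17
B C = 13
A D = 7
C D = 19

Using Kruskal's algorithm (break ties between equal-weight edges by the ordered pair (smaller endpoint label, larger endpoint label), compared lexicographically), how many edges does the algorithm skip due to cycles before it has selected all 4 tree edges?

1

Sort edges by weight, then run Kruskal:
A D (7): add — endpoints in different components.
A C (10): add — endpoints in different components.
B C (13): add — endpoints in different components.
B D (17): skip — B and D already connected.
D E (18): add — endpoints in different components.
Edges rejected before the tree was complete: 1.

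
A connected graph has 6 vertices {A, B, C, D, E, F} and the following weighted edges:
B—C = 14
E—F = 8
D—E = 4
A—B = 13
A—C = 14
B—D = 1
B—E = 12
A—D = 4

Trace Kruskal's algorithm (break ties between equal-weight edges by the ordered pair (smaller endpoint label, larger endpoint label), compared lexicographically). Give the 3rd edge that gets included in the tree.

D-E

Kruskal's algorithm — process edges by increasing weight (ties by edge label):
B—D (1): add. Components now {A} {B,D} {C} {E} {F}
A—D (4): add. Components now {A,B,D} {C} {E} {F}
D—E (4): add. Components now {A,B,D,E} {C} {F}
E—F (8): add. Components now {A,B,D,E,F} {C}
B—E (12): skip — B and E already connected.
A—B (13): skip — A and B already connected.
A—C (14): add. Components now {A,B,C,D,E,F}
The 3rd edge added is D—E.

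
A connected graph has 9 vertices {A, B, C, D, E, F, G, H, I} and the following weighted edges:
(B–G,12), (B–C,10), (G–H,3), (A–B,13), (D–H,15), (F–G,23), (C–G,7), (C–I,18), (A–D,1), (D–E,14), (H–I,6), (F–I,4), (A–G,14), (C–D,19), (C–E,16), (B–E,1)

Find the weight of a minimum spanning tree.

45

Prim's algorithm from C:
Step 1: cheapest edge leaving the tree is C–G (7); add G.
Step 2: cheapest edge leaving the tree is G–H (3); add H.
Step 3: cheapest edge leaving the tree is H–I (6); add I.
Step 4: cheapest edge leaving the tree is F–I (4); add F.
Step 5: cheapest edge leaving the tree is B–C (10); add B.
Step 6: cheapest edge leaving the tree is B–E (1); add E.
Step 7: cheapest edge leaving the tree is A–B (13); add A.
Step 8: cheapest edge leaving the tree is A–D (1); add D.
MST edges: C–G, G–H, H–I, F–I, B–C, B–E, A–B, A–D; total weight 7+3+6+4+10+1+13+1 = 45.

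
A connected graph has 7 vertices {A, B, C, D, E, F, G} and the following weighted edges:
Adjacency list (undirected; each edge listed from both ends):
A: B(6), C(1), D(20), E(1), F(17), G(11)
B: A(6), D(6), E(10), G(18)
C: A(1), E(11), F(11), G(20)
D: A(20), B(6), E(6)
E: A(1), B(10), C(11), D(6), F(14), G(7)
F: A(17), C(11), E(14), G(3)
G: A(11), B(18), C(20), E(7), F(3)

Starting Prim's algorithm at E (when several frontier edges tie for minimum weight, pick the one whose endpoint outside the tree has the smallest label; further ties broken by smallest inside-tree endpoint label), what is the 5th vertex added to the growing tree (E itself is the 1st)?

D

Grow the tree from E using Prim:
Step 1: cheapest edge leaving the tree is A—E (1); add A.
Step 2: cheapest edge leaving the tree is A—C (1); add C.
Step 3: cheapest edge leaving the tree is A—B (6); add B.
Step 4: cheapest edge leaving the tree is B—D (6); add D.
Step 5: cheapest edge leaving the tree is E—G (7); add G.
Step 6: cheapest edge leaving the tree is F—G (3); add F.
Vertex order: E, A, C, B, D, G, F. The 5th vertex is D.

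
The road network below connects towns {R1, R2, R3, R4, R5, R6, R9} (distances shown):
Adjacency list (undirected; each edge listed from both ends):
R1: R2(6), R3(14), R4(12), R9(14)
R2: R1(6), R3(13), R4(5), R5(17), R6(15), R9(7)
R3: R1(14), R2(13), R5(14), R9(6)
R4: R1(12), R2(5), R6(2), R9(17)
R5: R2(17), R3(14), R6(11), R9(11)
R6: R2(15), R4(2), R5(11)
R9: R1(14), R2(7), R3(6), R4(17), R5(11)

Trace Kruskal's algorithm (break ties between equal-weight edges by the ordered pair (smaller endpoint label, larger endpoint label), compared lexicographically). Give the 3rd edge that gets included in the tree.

R1-R2

Sort edges by weight, then run Kruskal:
R4—R6 (2): add. Components now {R2} {R5} {R4,R6} {R3} {R1} {R9}
R2—R4 (5): add. Components now {R2,R4,R6} {R5} {R3} {R1} {R9}
R1—R2 (6): add. Components now {R1,R2,R4,R6} {R5} {R3} {R9}
R3—R9 (6): add. Components now {R1,R2,R4,R6} {R5} {R3,R9}
R2—R9 (7): add. Components now {R1,R2,R3,R4,R6,R9} {R5}
R5—R6 (11): add. Components now {R1,R2,R3,R4,R5,R6,R9}
The 3rd edge added is R1—R2.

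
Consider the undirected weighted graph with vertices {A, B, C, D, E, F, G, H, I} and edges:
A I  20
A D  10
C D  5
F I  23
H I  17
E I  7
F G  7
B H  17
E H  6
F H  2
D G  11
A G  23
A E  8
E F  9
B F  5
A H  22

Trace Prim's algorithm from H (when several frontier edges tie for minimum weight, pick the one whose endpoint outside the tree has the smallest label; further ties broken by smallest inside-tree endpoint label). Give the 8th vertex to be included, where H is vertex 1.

D

Prim's algorithm from H:
Step 1: cheapest edge leaving the tree is F H (2); add F.
Step 2: cheapest edge leaving the tree is B F (5); add B.
Step 3: cheapest edge leaving the tree is E H (6); add E.
Step 4: cheapest edge leaving the tree is F G (7); add G.
Step 5: cheapest edge leaving the tree is E I (7); add I.
Step 6: cheapest edge leaving the tree is A E (8); add A.
Step 7: cheapest edge leaving the tree is A D (10); add D.
Step 8: cheapest edge leaving the tree is C D (5); add C.
Vertex order: H, F, B, E, G, I, A, D, C. The 8th vertex is D.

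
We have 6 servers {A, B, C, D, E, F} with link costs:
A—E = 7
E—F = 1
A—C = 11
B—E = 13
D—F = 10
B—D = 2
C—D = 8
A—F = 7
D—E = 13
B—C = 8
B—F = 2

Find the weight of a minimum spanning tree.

20

Prim, starting at D.
Step 1: frontier [B—D 2, C—D 8, D—F 10, D—E 13] → take B—D (2); add B.
Step 2: frontier [B—F 2, B—C 8, B—E 13, C—D 8, D—F 10, D—E 13] → take B—F (2); add F.
Step 3: frontier [B—C 8, B—E 13, C—D 8, D—E 13, E—F 1, A—F 7] → take E—F (1); add E.
Step 4: frontier [B—C 8, C—D 8, A—E 7, A—F 7] → take A—E (7); add A.
Step 5: frontier [A—C 11, B—C 8, C—D 8] → take B—C (8); add C.
MST edges: B—D, B—F, E—F, A—E, B—C; total weight 2+2+1+7+8 = 20.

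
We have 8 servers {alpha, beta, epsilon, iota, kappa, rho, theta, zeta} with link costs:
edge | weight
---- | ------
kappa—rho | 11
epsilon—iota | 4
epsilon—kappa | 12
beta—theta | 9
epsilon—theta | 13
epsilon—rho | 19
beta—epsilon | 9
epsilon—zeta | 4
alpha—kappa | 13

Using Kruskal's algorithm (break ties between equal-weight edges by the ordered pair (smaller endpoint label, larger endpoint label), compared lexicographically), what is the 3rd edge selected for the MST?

Kruskal's algorithm — process edges by increasing weight (ties by edge label):
epsilon—iota (4): add — endpoints in different components.
epsilon—zeta (4): add — endpoints in different components.
beta—epsilon (9): add — endpoints in different components.
beta—theta (9): add — endpoints in different components.
kappa—rho (11): add — endpoints in different components.
epsilon—kappa (12): add — endpoints in different components.
alpha—kappa (13): add — endpoints in different components.
The 3rd edge added is beta—epsilon.

beta-epsilon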